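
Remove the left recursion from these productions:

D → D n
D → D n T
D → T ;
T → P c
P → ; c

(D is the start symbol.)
D → T ; D'
D' → n D'
D' → n T D'
D' → ε
T → P c
P → ; c

D is directly left-recursive. The standard transformation for
  A → A α₁ | ... | A α_m | β₁ | ... | β_n
is
  A  → β₁ A' | ... | β_n A'
  A' → α₁ A' | ... | α_m A' | ε

D → T ; becomes D → T ; D'
D → D n becomes D' → n D'
D → D n T becomes D' → n T D'
Add D' → ε

Productions for other non-terminals are unchanged:
  T → P c
  P → ; c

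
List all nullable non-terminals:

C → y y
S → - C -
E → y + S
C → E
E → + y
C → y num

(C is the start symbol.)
None

There are no ε-productions, so no non-terminal can derive ε.
No non-terminals are nullable.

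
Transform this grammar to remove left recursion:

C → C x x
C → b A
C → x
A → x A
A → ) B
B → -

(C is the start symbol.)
C → b A C'
C → x C'
C' → x x C'
C' → ε
A → x A
A → ) B
B → -

C is directly left-recursive. The standard transformation for
  A → A α₁ | ... | A α_m | β₁ | ... | β_n
is
  A  → β₁ A' | ... | β_n A'
  A' → α₁ A' | ... | α_m A' | ε

C → b A becomes C → b A C'
C → x becomes C → x C'
C → C x x becomes C' → x x C'
Add C' → ε

Productions for other non-terminals are unchanged:
  A → x A
  A → ) B
  B → -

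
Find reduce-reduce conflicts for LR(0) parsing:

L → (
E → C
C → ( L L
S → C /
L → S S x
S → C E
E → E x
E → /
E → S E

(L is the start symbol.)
A reduce-reduce conflict occurs when an LR(0) state has two complete items [A → α .] and [B → β .] — both call for a reduction, and with no lookahead the parser cannot choose between them.

Augment with L' → L and build the canonical LR(0) collection (I0 = CLOSURE({[L' → . L]}), then GOTO on every symbol after a dot until no new states appear). It has 17 states:
  I0: { [C → . ( L L], [L → . (], [L → . S S x], [L' → . L], [S → . C /], [S → . C E] }  — shift
  I1: { [C → ( . L L], [C → . ( L L], [L → ( .], [L → . (], [L → . S S x], [S → . C /], [S → . C E] }  — shift, reduce
  I2: { [C → . ( L L], [E → . /], [E → . C], [E → . E x], [E → . S E], [S → . C /], [S → . C E], [S → C . /], [S → C . E] }  — shift
  I3: { [L' → L .] }  — accept
  I4: { [C → . ( L L], [L → S . S x], [S → . C /], [S → . C E] }  — shift
  I5: { [C → ( . L L], [C → . ( L L], [L → . (], [L → . S S x], [S → . C /], [S → . C E] }  — shift
  I6: { [L → S S . x] }  — shift
  I7: { [L → S S x .] }  — reduce
  I8: { [C → ( L . L], [C → . ( L L], [L → . (], [L → . S S x], [S → . C /], [S → . C E] }  — shift
  I9: { [C → ( L L .] }  — reduce
  I10: { [E → / .], [S → C / .] }  — 2 reduces
  I11: { [C → . ( L L], [E → . /], [E → . C], [E → . E x], [E → . S E], [E → C .], [S → . C /], [S → . C E], [S → C . /], [S → C . E] }  — shift, reduce
  I12: { [E → E . x], [S → C E .] }  — shift, reduce
  I13: { [C → . ( L L], [E → . /], [E → . C], [E → . E x], [E → . S E], [E → S . E], [S → . C /], [S → . C E] }  — shift
  I14: { [E → / .] }  — reduce
  I15: { [E → E . x], [E → S E .] }  — shift, reduce
  I16: { [E → E x .] }  — reduce

I10 contains complete items [E → / .], [S → C / .] — reduce-reduce conflict.

Answer: Yes — I10: [E → / .] vs [S → C / .]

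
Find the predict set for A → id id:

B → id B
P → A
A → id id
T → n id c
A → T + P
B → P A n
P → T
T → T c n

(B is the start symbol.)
PREDICT(A → id id) = (FIRST(RHS) \ {ε}) ∪ (FOLLOW(A) if ε ∈ FIRST(RHS), i.e. RHS ⇒* ε)
FIRST(id id) = { 'id' }
ε ∉ FIRST(id id), so FOLLOW(A) is not added.
PREDICT(A → id id) = { 'id' }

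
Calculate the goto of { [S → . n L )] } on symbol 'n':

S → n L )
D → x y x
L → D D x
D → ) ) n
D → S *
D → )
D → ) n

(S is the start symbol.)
GOTO(I, 'n') = CLOSURE({ [A → αX.β] : [A → α.Xβ] ∈ I, X = 'n' })

Items with dot before 'n', with the dot advanced:
  [S → . n L )] → [S → n . L )]
Closure of the advanced items:
  [S → n . L )] has the dot before L: add [L → . D D x]
  [L → . D D x] has the dot before D: add [D → . x y x], [D → . ) ) n], [D → . S *], [D → . )], [D → . ) n]
  [D → . S *] has the dot before S: add [S → . n L )]

GOTO = { [D → . ) ) n], [D → . ) n], [D → . )], [D → . S *], [D → . x y x], [L → . D D x], [S → . n L )], [S → n . L )] }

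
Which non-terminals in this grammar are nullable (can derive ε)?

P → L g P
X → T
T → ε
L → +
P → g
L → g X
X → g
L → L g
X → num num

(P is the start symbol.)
{ 'T', 'X' }

ε-productions: T → ε
So T is immediately nullable.
X → T: every symbol on the right is nullable, so X is nullable too.
No further non-terminal can be added: every production for the remaining non-terminals contains a terminal or a non-nullable non-terminal.
Nullable = { 'T', 'X' }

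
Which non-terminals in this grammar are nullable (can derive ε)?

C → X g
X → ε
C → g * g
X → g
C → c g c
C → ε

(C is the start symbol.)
{ 'C', 'X' }

ε-productions: X → ε, C → ε
So X, C are immediately nullable.
Every non-terminal is now nullable.
Nullable = { 'C', 'X' }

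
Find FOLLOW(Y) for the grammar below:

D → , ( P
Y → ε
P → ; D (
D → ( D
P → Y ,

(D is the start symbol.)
To compute FOLLOW(Y), find every occurrence of Y on a right-hand side N → α Y β: add FIRST(β) \ {ε}, and if β is empty or nullable also add FOLLOW(N). Iterate to a fixed point.

In P → Y ,: Y is followed by ',', add FIRST(',') \ {ε} = { ',' }

Taking the union: FOLLOW(Y) = { ',' }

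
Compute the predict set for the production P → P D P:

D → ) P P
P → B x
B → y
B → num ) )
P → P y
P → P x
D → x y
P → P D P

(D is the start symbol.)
PREDICT(P → P D P) = (FIRST(RHS) \ {ε}) ∪ (FOLLOW(P) if ε ∈ FIRST(RHS), i.e. RHS ⇒* ε)
FIRST(P) = { 'num', 'y' }
FIRST(P D P) = { 'num', 'y' }
ε ∉ FIRST(P D P), so FOLLOW(P) is not added.
PREDICT(P → P D P) = { 'num', 'y' }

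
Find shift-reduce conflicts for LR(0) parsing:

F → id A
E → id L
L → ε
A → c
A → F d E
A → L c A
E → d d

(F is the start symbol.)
Augment with F' → F and build the canonical LR(0) collection (I0 = CLOSURE({[F' → . F]}), then GOTO on every symbol after a dot until no new states appear). It has 15 states:
  I0: { [F → . id A], [F' → . F] }  — shift
  I1: { [F' → F .] }  — accept
  I2: { [A → . F d E], [A → . L c A], [A → . c], [F → . id A], [F → id . A], [L → .] }  — shift, reduce
  I3: { [F → id A .] }  — reduce
  I4: { [A → F . d E] }  — shift
  I5: { [A → L . c A] }  — shift
  I6: { [A → c .] }  — reduce
  I7: { [A → . F d E], [A → . L c A], [A → . c], [A → L c . A], [F → . id A], [L → .] }  — shift, reduce
  I8: { [A → L c A .] }  — reduce
  I9: { [A → F d . E], [E → . d d], [E → . id L] }  — shift
  I10: { [A → F d E .] }  — reduce
  I11: { [E → d . d] }  — shift
  I12: { [E → id . L], [L → .] }  — reduce
  I13: { [E → id L .] }  — reduce
  I14: { [E → d d .] }  — reduce

I2 contains reduce item [L → .] and shift items [A → . c], [F → . id A] — shift-reduce conflict.
I7 contains reduce item [L → .] and shift items [A → . c], [F → . id A] — shift-reduce conflict.

Answer: Yes — I2: [L → .] vs [A → . c]; I7: [L → .] vs [A → . c]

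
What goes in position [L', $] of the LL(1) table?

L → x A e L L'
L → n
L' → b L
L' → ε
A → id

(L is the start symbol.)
L' → ε

To find M[L', $], we find productions for L' where $ is in the predict set (PREDICT(N → α) = (FIRST(α) \ {ε}) ∪ (FOLLOW(N) if α ⇒* ε)).

Relevant sets:
  FOLLOW(L') = { $, 'b' }

L' → b L: PREDICT = { 'b' }
L' → ε: PREDICT = { $, 'b' }
  $ is in predict set, so this production goes in M[L', $]

M[L', $] = L' → ε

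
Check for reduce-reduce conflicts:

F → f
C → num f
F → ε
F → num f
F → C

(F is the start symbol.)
A reduce-reduce conflict occurs when an LR(0) state has two complete items [A → α .] and [B → β .] — both call for a reduction, and with no lookahead the parser cannot choose between them.

Augment with F' → F and build the canonical LR(0) collection (I0 = CLOSURE({[F' → . F]}), then GOTO on every symbol after a dot until no new states appear). It has 6 states:
  I0: { [C → . num f], [F → . C], [F → . f], [F → . num f], [F → .], [F' → . F] }  — shift, reduce
  I1: { [F → C .] }  — reduce
  I2: { [F' → F .] }  — accept
  I3: { [F → f .] }  — reduce
  I4: { [C → num . f], [F → num . f] }  — shift
  I5: { [C → num f .], [F → num f .] }  — 2 reduces

I5 contains complete items [C → num f .], [F → num f .] — reduce-reduce conflict.

Answer: Yes — I5: [C → num f .] vs [F → num f .]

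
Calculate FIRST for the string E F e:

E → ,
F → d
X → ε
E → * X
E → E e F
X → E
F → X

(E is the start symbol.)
{ '*', ',' }

FIRST sets of the non-terminals involved (from the grammar, by fixed-point iteration):
  FIRST(E) = { '*', ',' }

To compute FIRST(E F e), process the symbols left to right:
Symbol E is a non-terminal. Add FIRST(E) \ {ε} = { '*', ',' }
E is not nullable (ε ∉ FIRST(E)), so stop here.
FIRST(E F e) = { '*', ',' }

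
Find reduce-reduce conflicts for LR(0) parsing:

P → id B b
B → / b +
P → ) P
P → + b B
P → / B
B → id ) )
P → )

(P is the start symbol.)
A reduce-reduce conflict occurs when an LR(0) state has two complete items [A → α .] and [B → β .] — both call for a reduction, and with no lookahead the parser cannot choose between them.

Augment with P' → P and build the canonical LR(0) collection (I0 = CLOSURE({[P' → . P]}), then GOTO on every symbol after a dot until no new states appear). It has 18 states:
  I0: { [P → . ) P], [P → . )], [P → . + b B], [P → . / B], [P → . id B b], [P' → . P] }  — shift
  I1: { [P → ) . P], [P → ) .], [P → . ) P], [P → . )], [P → . + b B], [P → . / B], [P → . id B b] }  — shift, reduce
  I2: { [P → + . b B] }  — shift
  I3: { [B → . / b +], [B → . id ) )], [P → / . B] }  — shift
  I4: { [P' → P .] }  — accept
  I5: { [B → . / b +], [B → . id ) )], [P → id . B b] }  — shift
  I6: { [B → / . b +] }  — shift
  I7: { [P → id B . b] }  — shift
  I8: { [B → id . ) )] }  — shift
  I9: { [B → id ) . )] }  — shift
  I10: { [B → id ) ) .] }  — reduce
  I11: { [P → id B b .] }  — reduce
  I12: { [B → / b . +] }  — shift
  I13: { [B → / b + .] }  — reduce
  I14: { [P → / B .] }  — reduce
  I15: { [B → . / b +], [B → . id ) )], [P → + b . B] }  — shift
  I16: { [P → + b B .] }  — reduce
  I17: { [P → ) P .] }  — reduce

No state contains more than one complete item.

Answer: No reduce-reduce conflicts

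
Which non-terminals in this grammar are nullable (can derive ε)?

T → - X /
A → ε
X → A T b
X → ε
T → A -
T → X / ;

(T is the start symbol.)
{ 'A', 'X' }

A non-terminal is nullable if it can derive ε (the empty string): either it has an ε-production, or it has a production whose right-hand side consists entirely of nullable non-terminals.

ε-productions: A → ε, X → ε
So A, X are immediately nullable.
No further non-terminal can be added: every production for the remaining non-terminals contains a terminal or a non-nullable non-terminal.
Nullable = { 'A', 'X' }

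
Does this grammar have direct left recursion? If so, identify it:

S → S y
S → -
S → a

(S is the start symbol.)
Direct left recursion occurs when N → N α for some non-terminal N (the right-hand side begins with the left-hand side itself).

S → S y: LEFT RECURSIVE (starts with S)
S → -: starts with '-'
S → a: starts with a

The grammar has direct left recursion on: S.

Answer: Yes, S is left-recursive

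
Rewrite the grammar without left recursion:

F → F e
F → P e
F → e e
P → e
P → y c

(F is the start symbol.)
F → P e F'
F → e e F'
F' → e F'
F' → ε
P → e
P → y c

F is directly left-recursive. The standard transformation for
  A → A α₁ | ... | A α_m | β₁ | ... | β_n
is
  A  → β₁ A' | ... | β_n A'
  A' → α₁ A' | ... | α_m A' | ε

F → P e becomes F → P e F'
F → e e becomes F → e e F'
F → F e becomes F' → e F'
Add F' → ε

Productions for other non-terminals are unchanged:
  P → e
  P → y c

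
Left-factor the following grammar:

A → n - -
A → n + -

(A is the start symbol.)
Left-factoring transforms A → αβ₁ | αβ₂ into A → αA' and A' → β₁ | β₂
(α is the longest common prefix among the alternatives). Repeat until
no nonterminal has two alternatives with a common prefix.

Round 1: A has alternatives sharing prefix 'n'. Introduce A': A → n A'
  Add: A' → - -
  Add: A' → + -

No remaining common prefixes — done.

Resulting grammar:
A → n A'
A' → - -
A' → + -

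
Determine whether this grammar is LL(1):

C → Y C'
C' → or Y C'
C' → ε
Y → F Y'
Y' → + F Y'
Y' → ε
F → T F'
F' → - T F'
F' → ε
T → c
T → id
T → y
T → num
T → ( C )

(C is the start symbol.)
Yes, the grammar is LL(1).

A grammar is LL(1) if for each non-terminal N with multiple productions, the predict sets of those productions are pairwise disjoint, where PREDICT(N → α) = (FIRST(α) \ {ε}) ∪ (FOLLOW(N) if α ⇒* ε).

Relevant sets:
  FOLLOW(C') = { $, ')' }
  FOLLOW(Y') = { $, ')', 'or' }
  FOLLOW(F') = { $, ')', '+', 'or' }

For C':
  PREDICT(C' → or Y C') = { 'or' }
  PREDICT(C' → ε) = { $, ')' }
For Y':
  PREDICT(Y' → '+' F Y') = { '+' }
  PREDICT(Y' → ε) = { $, ')', 'or' }
For F':
  PREDICT(F' → '-' T F') = { '-' }
  PREDICT(F' → ε) = { $, ')', '+', 'or' }
For T:
  PREDICT(T → c) = { 'c' }
  PREDICT(T → id) = { 'id' }
  PREDICT(T → y) = { 'y' }
  PREDICT(T → num) = { 'num' }
  PREDICT(T → '(' C ')') = { '(' }
C, Y, F have a single production, so nothing to check there.

All predict sets are disjoint. The grammar IS LL(1).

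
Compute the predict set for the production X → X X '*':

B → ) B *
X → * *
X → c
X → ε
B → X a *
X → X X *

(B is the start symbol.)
{ '*', 'c' }

PREDICT(X → X X '*') = (FIRST(RHS) \ {ε}) ∪ (FOLLOW(X) if ε ∈ FIRST(RHS), i.e. RHS ⇒* ε)
FIRST(X) = { '*', 'c', ε }
FIRST(X X '*') = { '*', 'c' }
ε ∉ FIRST(X X '*'), so FOLLOW(X) is not added.
PREDICT(X → X X '*') = { '*', 'c' }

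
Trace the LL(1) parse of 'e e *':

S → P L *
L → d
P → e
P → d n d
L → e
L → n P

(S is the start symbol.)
Stack is shown with the top on the left.

Stack    Input    Action
------------------------
S $      e e * $  output S → P L *
P L * $  e e * $  output P → e
e L * $  e e * $  match 'e'
L * $    e * $    output L → e
e * $    e * $    match 'e'
* $      * $      match '*'
$        $        accept

The string is accepted.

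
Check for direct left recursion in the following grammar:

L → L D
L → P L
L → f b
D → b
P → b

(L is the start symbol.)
Direct left recursion occurs when N → N α for some non-terminal N (the right-hand side begins with the left-hand side itself).

L → L D: LEFT RECURSIVE (starts with L)
L → P L: starts with P
L → f b: starts with f
D → b: starts with b
P → b: starts with b

The grammar has direct left recursion on: L.

Answer: Yes, L is left-recursive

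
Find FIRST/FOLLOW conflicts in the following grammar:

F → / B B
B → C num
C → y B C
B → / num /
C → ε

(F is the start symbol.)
No FIRST/FOLLOW conflicts.

A FIRST/FOLLOW conflict occurs when a non-terminal N has a nullable alternative N → β (β ⇒* ε) and another alternative N → α with FIRST(α) ∩ FOLLOW(N) ≠ ∅: on such a lookahead the parser cannot decide between expanding α and letting N vanish via β.

Nullable non-terminals: C.

C: nullable alternative(s) C → ε; FOLLOW(C) = { 'num' }
  C → y B C: FIRST \ {ε} = { 'y' } — disjoint from FOLLOW(C)
  C → ε: FIRST \ {ε} = { } — this is the only nullable alternative, skip

B, F have no nullable alternative, so no FIRST/FOLLOW check is needed there.

No FIRST/FOLLOW conflicts found.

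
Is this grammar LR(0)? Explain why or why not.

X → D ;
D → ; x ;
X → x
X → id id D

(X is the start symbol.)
Yes, the grammar is LR(0)

Augment with X' → X and build the canonical LR(0) collection (I0 = CLOSURE({[X' → . X]}), then GOTO on every symbol after a dot until no new states appear). It has 11 states:
  I0: { [D → . ; x ;], [X → . D ;], [X → . id id D], [X → . x], [X' → . X] }  — shift
  I1: { [D → ; . x ;] }  — shift
  I2: { [X → D . ;] }  — shift
  I3: { [X' → X .] }  — accept
  I4: { [X → id . id D] }  — shift
  I5: { [X → x .] }  — reduce
  I6: { [D → . ; x ;], [X → id id . D] }  — shift
  I7: { [X → id id D .] }  — reduce
  I8: { [X → D ; .] }  — reduce
  I9: { [D → ; x . ;] }  — shift
  I10: { [D → ; x ; .] }  — reduce

Every state is either a pure shift/goto state or contains exactly one complete item and nothing to shift — no conflicts. The grammar is LR(0).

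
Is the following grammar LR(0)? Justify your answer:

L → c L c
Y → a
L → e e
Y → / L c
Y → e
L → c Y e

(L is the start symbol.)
No. Shift-reduce conflict between [Y → e .] and [L → e . e]

Augment with L' → L and build the canonical LR(0) collection (I0 = CLOSURE({[L' → . L]}), then GOTO on every symbol after a dot until no new states appear). It has 14 states:
  I0: { [L → . c L c], [L → . c Y e], [L → . e e], [L' → . L] }  — shift
  I1: { [L' → L .] }  — accept
  I2: { [L → . c L c], [L → . c Y e], [L → . e e], [L → c . L c], [L → c . Y e], [Y → . / L c], [Y → . a], [Y → . e] }  — shift
  I3: { [L → e . e] }  — shift
  I4: { [L → e e .] }  — reduce
  I5: { [L → . c L c], [L → . c Y e], [L → . e e], [Y → / . L c] }  — shift
  I6: { [L → c L . c] }  — shift
  I7: { [L → c Y . e] }  — shift
  I8: { [Y → a .] }  — reduce
  I9: { [L → e . e], [Y → e .] }  — shift, reduce
  I10: { [L → c Y e .] }  — reduce
  I11: { [L → c L c .] }  — reduce
  I12: { [Y → / L . c] }  — shift
  I13: { [Y → / L c .] }  — reduce

Conflict in state I9:
  Shift-reduce conflict between [Y → e .] and [L → e . e]
So the grammar is NOT LR(0).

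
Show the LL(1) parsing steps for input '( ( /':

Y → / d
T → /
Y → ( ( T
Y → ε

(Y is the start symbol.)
LL(1) parsing maintains a stack (initially the start symbol over $) and the input. At each step: if the stack top is a terminal, match it against the current input token; if it is a non-terminal N, replace it with the RHS of M[N, lookahead] (the unique production whose predict set contains the lookahead).

Stack is shown with the top on the left.

Stack    Input    Action
------------------------
Y $      ( ( / $  output Y → ( ( T
( ( T $  ( ( / $  match '('
( T $    ( / $    match '('
T $      / $      output T → /
/ $      / $      match '/'
$        $        accept

The string is accepted.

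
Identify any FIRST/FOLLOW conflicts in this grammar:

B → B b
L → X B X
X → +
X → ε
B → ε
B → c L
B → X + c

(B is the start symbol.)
A FIRST/FOLLOW conflict occurs when a non-terminal N has a nullable alternative N → β (β ⇒* ε) and another alternative N → α with FIRST(α) ∩ FOLLOW(N) ≠ ∅: on such a lookahead the parser cannot decide between expanding α and letting N vanish via β.

Nullable non-terminals: B, L, X.
FIRST sets used below: FIRST(B) = { '+', 'b', 'c', ε }, FIRST(X) = { '+', ε }

B: nullable alternative(s) B → ε; FOLLOW(B) = { $, '+', 'b' }
  B → B b: FIRST \ {ε} = { '+', 'b', 'c' } — overlaps FOLLOW(B) on { '+', 'b' }: CONFLICT
  B → ε: FIRST \ {ε} = { } — this is the only nullable alternative, skip
  B → c L: FIRST \ {ε} = { 'c' } — disjoint from FOLLOW(B)
  B → X + c: FIRST \ {ε} = { '+' } — overlaps FOLLOW(B) on { '+' }: CONFLICT
L has a nullable alternative but only one production, so nothing to check.

X: nullable alternative(s) X → ε; FOLLOW(X) = { $, '+', 'b', 'c' }
  X → +: FIRST \ {ε} = { '+' } — overlaps FOLLOW(X) on { '+' }: CONFLICT
  X → ε: FIRST \ {ε} = { } — this is the only nullable alternative, skip

So the grammar has 3 FIRST/FOLLOW conflicts (marked CONFLICT above).

Answer: Yes. B → B b with FOLLOW(B) on { '+', 'b' }; B → X '+' c with FOLLOW(B) on { '+' }; X → '+' with FOLLOW(X) on { '+' }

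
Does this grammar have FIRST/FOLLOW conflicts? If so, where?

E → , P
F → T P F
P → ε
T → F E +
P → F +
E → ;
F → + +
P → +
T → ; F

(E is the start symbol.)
Yes. P → F '+' with FOLLOW(P) on { '+', ';' }; P → '+' with FOLLOW(P) on { '+' }

A FIRST/FOLLOW conflict occurs when a non-terminal N has a nullable alternative N → β (β ⇒* ε) and another alternative N → α with FIRST(α) ∩ FOLLOW(N) ≠ ∅: on such a lookahead the parser cannot decide between expanding α and letting N vanish via β.

Nullable non-terminals: P.
FIRST sets used below: FIRST(F) = { '+', ';' }

P: nullable alternative(s) P → ε; FOLLOW(P) = { $, '+', ';' }
  P → ε: FIRST \ {ε} = { } — this is the only nullable alternative, skip
  P → F +: FIRST \ {ε} = { '+', ';' } — overlaps FOLLOW(P) on { '+', ';' }: CONFLICT
  P → +: FIRST \ {ε} = { '+' } — overlaps FOLLOW(P) on { '+' }: CONFLICT

E, F, T have no nullable alternative, so no FIRST/FOLLOW check is needed there.

So the grammar has 2 FIRST/FOLLOW conflicts (marked CONFLICT above).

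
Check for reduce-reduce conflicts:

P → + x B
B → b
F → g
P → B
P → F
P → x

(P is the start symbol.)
A reduce-reduce conflict occurs when an LR(0) state has two complete items [A → α .] and [B → β .] — both call for a reduction, and with no lookahead the parser cannot choose between them.

Augment with P' → P and build the canonical LR(0) collection (I0 = CLOSURE({[P' → . P]}), then GOTO on every symbol after a dot until no new states appear). It has 10 states:
  I0: { [B → . b], [F → . g], [P → . + x B], [P → . B], [P → . F], [P → . x], [P' → . P] }  — shift
  I1: { [P → + . x B] }  — shift
  I2: { [P → B .] }  — reduce
  I3: { [P → F .] }  — reduce
  I4: { [P' → P .] }  — accept
  I5: { [B → b .] }  — reduce
  I6: { [F → g .] }  — reduce
  I7: { [P → x .] }  — reduce
  I8: { [B → . b], [P → + x . B] }  — shift
  I9: { [P → + x B .] }  — reduce

No state contains more than one complete item.

Answer: No reduce-reduce conflicts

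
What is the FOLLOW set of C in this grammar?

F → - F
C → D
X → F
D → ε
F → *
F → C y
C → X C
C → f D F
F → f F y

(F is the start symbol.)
{ 'y' }

To compute FOLLOW(C), find every occurrence of C on a right-hand side N → α C β: add FIRST(β) \ {ε}, and if β is empty or nullable also add FOLLOW(N). Iterate to a fixed point.

In F → C y: C is followed by y, add FIRST(y) \ {ε} = { 'y' }
In C → X C: C is at the end; this adds FOLLOW(C) to itself — nothing new

Taking the union: FOLLOW(C) = { 'y' }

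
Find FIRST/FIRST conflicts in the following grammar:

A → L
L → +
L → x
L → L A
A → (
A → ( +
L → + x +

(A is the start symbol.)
Yes. A → '(' / A → '(' '+' on { '(' }; L → '+' / L → L A on { '+' }; L → '+' / L → '+' x '+' on { '+' }; L → x / L → L A on { 'x' }; L → L A / L → '+' x '+' on { '+' }

A FIRST/FIRST conflict occurs when two productions N → α and N → β for the same non-terminal have FIRST(α) ∩ FIRST(β) ≠ ∅ (with ε ∈ FIRST of a nullable right-hand side, so two nullable alternatives also conflict).

FIRST sets of the non-terminals at (or reachable through a nullable prefix from) the front of some alternative:
  FIRST(L) = { '+', 'x' }

Productions for A:
  A → L: FIRST = { '+', 'x' }
  A → (: FIRST = { '(' }
  A → ( +: FIRST = { '(' }
Productions for L:
  L → +: FIRST = { '+' }
  L → x: FIRST = { 'x' }
  L → L A: FIRST = { '+', 'x' }
  L → + x +: FIRST = { '+' }

Conflict for A: A → ( and A → ( +
  Overlap: { '(' }
Conflict for L: L → + and L → L A
  Overlap: { '+' }
Conflict for L: L → + and L → + x +
  Overlap: { '+' }
Conflict for L: L → x and L → L A
  Overlap: { 'x' }
Conflict for L: L → L A and L → + x +
  Overlap: { '+' }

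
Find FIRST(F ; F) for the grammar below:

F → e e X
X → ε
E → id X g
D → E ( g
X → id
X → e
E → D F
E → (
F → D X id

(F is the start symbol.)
FIRST sets of the non-terminals involved (from the grammar, by fixed-point iteration):
  FIRST(F) = { '(', 'e', 'id' }

To compute FIRST(F ; F), process the symbols left to right:
Symbol F is a non-terminal. Add FIRST(F) \ {ε} = { '(', 'e', 'id' }
F is not nullable (ε ∉ FIRST(F)), so stop here.
FIRST(F ; F) = { '(', 'e', 'id' }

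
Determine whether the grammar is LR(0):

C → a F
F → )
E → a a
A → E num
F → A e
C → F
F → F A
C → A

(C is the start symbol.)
Augment with C' → C and build the canonical LR(0) collection (I0 = CLOSURE({[C' → . C]}), then GOTO on every symbol after a dot until no new states appear). It has 15 states:
  I0: { [A → . E num], [C → . A], [C → . F], [C → . a F], [C' → . C], [E → . a a], [F → . )], [F → . A e], [F → . F A] }  — shift
  I1: { [F → ) .] }  — reduce
  I2: { [C → A .], [F → A . e] }  — shift, reduce
  I3: { [C' → C .] }  — accept
  I4: { [A → E . num] }  — shift
  I5: { [A → . E num], [C → F .], [E → . a a], [F → F . A] }  — shift, reduce
  I6: { [A → . E num], [C → a . F], [E → . a a], [E → a . a], [F → . )], [F → . A e], [F → . F A] }  — shift
  I7: { [F → A . e] }  — shift
  I8: { [A → . E num], [C → a F .], [E → . a a], [F → F . A] }  — shift, reduce
  I9: { [E → a . a], [E → a a .] }  — shift, reduce
  I10: { [E → a a .] }  — reduce
  I11: { [F → F A .] }  — reduce
  I12: { [E → a . a] }  — shift
  I13: { [F → A e .] }  — reduce
  I14: { [A → E num .] }  — reduce

Conflict in state I2:
  Shift-reduce conflict between [C → A .] and [F → A . e]
So the grammar is NOT LR(0).

Answer: No. Shift-reduce conflict between [C → A .] and [F → A . e]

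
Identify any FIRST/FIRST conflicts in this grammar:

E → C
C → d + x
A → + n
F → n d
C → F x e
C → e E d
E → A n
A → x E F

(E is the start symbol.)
A FIRST/FIRST conflict occurs when two productions N → α and N → β for the same non-terminal have FIRST(α) ∩ FIRST(β) ≠ ∅ (with ε ∈ FIRST of a nullable right-hand side, so two nullable alternatives also conflict).

FIRST sets of the non-terminals at (or reachable through a nullable prefix from) the front of some alternative:
  FIRST(C) = { 'd', 'e', 'n' }
  FIRST(A) = { '+', 'x' }
  FIRST(F) = { 'n' }

Productions for E:
  E → C: FIRST = { 'd', 'e', 'n' }
  E → A n: FIRST = { '+', 'x' }
Productions for C:
  C → d + x: FIRST = { 'd' }
  C → F x e: FIRST = { 'n' }
  C → e E d: FIRST = { 'e' }
Productions for A:
  A → + n: FIRST = { '+' }
  A → x E F: FIRST = { 'x' }
F has only one production, so no FIRST/FIRST conflict is possible there.

All alternatives of each non-terminal have pairwise disjoint FIRST sets.

Answer: No FIRST/FIRST conflicts.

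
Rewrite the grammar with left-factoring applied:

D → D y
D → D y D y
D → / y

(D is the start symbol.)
Left-factoring transforms A → αβ₁ | αβ₂ into A → αA' and A' → β₁ | β₂
(α is the longest common prefix among the alternatives). Repeat until
no nonterminal has two alternatives with a common prefix.

Round 1: D has alternatives sharing prefix 'D y'. Introduce D': D → D y D'
  Add: D' → ε
  Add: D' → D y

No remaining common prefixes — done.

Resulting grammar:
D → D y D'
D' → ε
D' → D y
D → / y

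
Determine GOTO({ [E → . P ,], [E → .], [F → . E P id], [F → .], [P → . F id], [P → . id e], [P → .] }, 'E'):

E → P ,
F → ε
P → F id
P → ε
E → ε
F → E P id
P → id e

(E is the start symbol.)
{ [E → . P ,], [E → .], [F → . E P id], [F → .], [F → E . P id], [P → . F id], [P → . id e], [P → .] }

GOTO(I, 'E') = CLOSURE({ [A → αX.β] : [A → α.Xβ] ∈ I, X = 'E' })

Items with dot before 'E', with the dot advanced:
  [F → . E P id] → [F → E . P id]
Closure of the advanced items:
  [F → E . P id] has the dot before P: add [P → . F id], [P → .], [P → . id e]
  [P → . F id] has the dot before F: add [F → .], [F → . E P id]
  [F → . E P id] has the dot before E: add [E → . P ,], [E → .]

GOTO = { [E → . P ,], [E → .], [F → . E P id], [F → .], [F → E . P id], [P → . F id], [P → . id e], [P → .] }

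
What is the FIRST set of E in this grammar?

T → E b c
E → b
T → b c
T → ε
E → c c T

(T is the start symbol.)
{ 'b', 'c' }

To compute FIRST(E), examine every production with E on the left-hand side, reading each right-hand side left to right until a non-nullable symbol is reached.

From E → b:
  - b is a terminal: add 'b' and stop
From E → c c T:
  - c is a terminal: add 'c' and stop

Collecting: FIRST(E) = { 'b', 'c' }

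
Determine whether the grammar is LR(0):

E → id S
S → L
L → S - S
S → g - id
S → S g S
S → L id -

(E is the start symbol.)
No. Shift-reduce conflict between [S → L .] and [S → L . id -]

A grammar is LR(0) if no state in the canonical LR(0) collection has:
  - both a shift item (dot before a terminal) and a complete item (shift-reduce conflict), or
  - two or more complete items (reduce-reduce conflict; the accept item [E' → E .] counts as a complete item here).

Augment with E' → E and build the canonical LR(0) collection (I0 = CLOSURE({[E' → . E]}), then GOTO on every symbol after a dot until no new states appear). It has 14 states:
  I0: { [E → . id S], [E' → . E] }  — shift
  I1: { [E' → E .] }  — accept
  I2: { [E → id . S], [L → . S - S], [S → . L id -], [S → . L], [S → . S g S], [S → . g - id] }  — shift
  I3: { [S → L . id -], [S → L .] }  — shift, reduce
  I4: { [E → id S .], [L → S . - S], [S → S . g S] }  — shift, reduce
  I5: { [S → g . - id] }  — shift
  I6: { [S → g - . id] }  — shift
  I7: { [S → g - id .] }  — reduce
  I8: { [L → . S - S], [L → S - . S], [S → . L id -], [S → . L], [S → . S g S], [S → . g - id] }  — shift
  I9: { [L → . S - S], [S → . L id -], [S → . L], [S → . S g S], [S → . g - id], [S → S g . S] }  — shift
  I10: { [L → S . - S], [S → S . g S], [S → S g S .] }  — shift, reduce
  I11: { [L → S - S .], [L → S . - S], [S → S . g S] }  — shift, reduce
  I12: { [S → L id . -] }  — shift
  I13: { [S → L id - .] }  — reduce

Conflict in state I3:
  Shift-reduce conflict between [S → L .] and [S → L . id -]
So the grammar is NOT LR(0).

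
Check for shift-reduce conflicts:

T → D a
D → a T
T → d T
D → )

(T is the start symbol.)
Augment with T' → T and build the canonical LR(0) collection (I0 = CLOSURE({[T' → . T]}), then GOTO on every symbol after a dot until no new states appear). It has 9 states:
  I0: { [D → . )], [D → . a T], [T → . D a], [T → . d T], [T' → . T] }  — shift
  I1: { [D → ) .] }  — reduce
  I2: { [T → D . a] }  — shift
  I3: { [T' → T .] }  — accept
  I4: { [D → . )], [D → . a T], [D → a . T], [T → . D a], [T → . d T] }  — shift
  I5: { [D → . )], [D → . a T], [T → . D a], [T → . d T], [T → d . T] }  — shift
  I6: { [T → d T .] }  — reduce
  I7: { [D → a T .] }  — reduce
  I8: { [T → D a .] }  — reduce

No state contains both a complete item and a shift item.

Answer: No shift-reduce conflicts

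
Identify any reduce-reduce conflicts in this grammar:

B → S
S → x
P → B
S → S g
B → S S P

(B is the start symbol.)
No reduce-reduce conflicts

Augment with B' → B and build the canonical LR(0) collection (I0 = CLOSURE({[B' → . B]}), then GOTO on every symbol after a dot until no new states appear). It has 8 states:
  I0: { [B → . S S P], [B → . S], [B' → . B], [S → . S g], [S → . x] }  — shift
  I1: { [B' → B .] }  — accept
  I2: { [B → S . S P], [B → S .], [S → . S g], [S → . x], [S → S . g] }  — shift, reduce
  I3: { [S → x .] }  — reduce
  I4: { [B → . S S P], [B → . S], [B → S S . P], [P → . B], [S → . S g], [S → . x], [S → S . g] }  — shift
  I5: { [S → S g .] }  — reduce
  I6: { [P → B .] }  — reduce
  I7: { [B → S S P .] }  — reduce

No state contains more than one complete item.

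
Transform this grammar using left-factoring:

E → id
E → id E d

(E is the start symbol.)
Left-factoring transforms A → αβ₁ | αβ₂ into A → αA' and A' → β₁ | β₂
(α is the longest common prefix among the alternatives). Repeat until
no nonterminal has two alternatives with a common prefix.

Round 1: E has alternatives sharing prefix 'id'. Introduce E': E → id E'
  Add: E' → ε
  Add: E' → E d

No remaining common prefixes — done.

Resulting grammar:
E → id E'
E' → ε
E' → E d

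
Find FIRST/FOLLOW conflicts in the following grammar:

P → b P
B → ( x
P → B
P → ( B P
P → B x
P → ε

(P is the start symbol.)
Nullable non-terminals: P.
FIRST sets used below: FIRST(B) = { '(' }

P: nullable alternative(s) P → ε; FOLLOW(P) = { $ }
  P → b P: FIRST \ {ε} = { 'b' } — disjoint from FOLLOW(P)
  P → B: FIRST \ {ε} = { '(' } — disjoint from FOLLOW(P)
  P → ( B P: FIRST \ {ε} = { '(' } — disjoint from FOLLOW(P)
  P → B x: FIRST \ {ε} = { '(' } — disjoint from FOLLOW(P)
  P → ε: FIRST \ {ε} = { } — this is the only nullable alternative, skip

B has no nullable alternative, so no FIRST/FOLLOW check is needed there.

No FIRST/FOLLOW conflicts found.

Answer: No FIRST/FOLLOW conflicts.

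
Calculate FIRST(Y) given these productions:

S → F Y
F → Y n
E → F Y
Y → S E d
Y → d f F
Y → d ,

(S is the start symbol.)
To compute FIRST(Y), examine every production with Y on the left-hand side, reading each right-hand side left to right until a non-nullable symbol is reached.

FIRST sets of the other non-terminals involved (by the same procedure, iterated to a fixed point):
  FIRST(S) = { 'd' }

From Y → S E d:
  - S is a non-terminal: add FIRST(S) \ {ε} = { 'd' }
    S is not nullable, so stop
From Y → d f F:
  - d is a terminal: add 'd' and stop
From Y → d ,:
  - d is a terminal: add 'd' and stop

Collecting: FIRST(Y) = { 'd' }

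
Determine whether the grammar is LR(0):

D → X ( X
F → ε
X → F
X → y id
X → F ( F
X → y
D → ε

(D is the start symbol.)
A grammar is LR(0) if no state in the canonical LR(0) collection has:
  - both a shift item (dot before a terminal) and a complete item (shift-reduce conflict), or
  - two or more complete items (reduce-reduce conflict; the accept item [D' → D .] counts as a complete item here).

Augment with D' → D and build the canonical LR(0) collection (I0 = CLOSURE({[D' → . D]}), then GOTO on every symbol after a dot until no new states appear). It has 10 states:
  I0: { [D → . X ( X], [D → .], [D' → . D], [F → .], [X → . F ( F], [X → . F], [X → . y id], [X → . y] }  — shift, 2 reduces
  I1: { [D' → D .] }  — accept
  I2: { [X → F . ( F], [X → F .] }  — shift, reduce
  I3: { [D → X . ( X] }  — shift
  I4: { [X → y . id], [X → y .] }  — shift, reduce
  I5: { [X → y id .] }  — reduce
  I6: { [D → X ( . X], [F → .], [X → . F ( F], [X → . F], [X → . y id], [X → . y] }  — shift, reduce
  I7: { [D → X ( X .] }  — reduce
  I8: { [F → .], [X → F ( . F] }  — reduce
  I9: { [X → F ( F .] }  — reduce

Conflict in state I0:
  Shift-reduce conflict between [D → .] and [X → . y]
So the grammar is NOT LR(0).

Answer: No. Shift-reduce conflict between [D → .] and [X → . y]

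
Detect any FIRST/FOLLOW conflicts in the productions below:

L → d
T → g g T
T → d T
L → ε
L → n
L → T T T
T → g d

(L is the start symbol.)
No FIRST/FOLLOW conflicts.

Nullable non-terminals: L.
FIRST sets used below: FIRST(T) = { 'd', 'g' }

L: nullable alternative(s) L → ε; FOLLOW(L) = { $ }
  L → d: FIRST \ {ε} = { 'd' } — disjoint from FOLLOW(L)
  L → ε: FIRST \ {ε} = { } — this is the only nullable alternative, skip
  L → n: FIRST \ {ε} = { 'n' } — disjoint from FOLLOW(L)
  L → T T T: FIRST \ {ε} = { 'd', 'g' } — disjoint from FOLLOW(L)

T has no nullable alternative, so no FIRST/FOLLOW check is needed there.

No FIRST/FOLLOW conflicts found.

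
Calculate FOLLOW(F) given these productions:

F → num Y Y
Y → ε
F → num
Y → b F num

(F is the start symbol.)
F is the start symbol, so $ ∈ FOLLOW(F).
In Y → b F num: F is followed by num, add FIRST(num) \ {ε} = { 'num' }

Taking the union: FOLLOW(F) = { $, 'num' }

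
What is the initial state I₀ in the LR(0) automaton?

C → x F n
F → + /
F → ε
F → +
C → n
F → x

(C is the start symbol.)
First, augment the grammar with C' → C
I₀ = CLOSURE({ [C' → . C] }):
  [C' → . C] has the dot before C: add [C → . x F n], [C → . n]
No further items can be added.

I₀ = { [C → . n], [C → . x F n], [C' → . C] }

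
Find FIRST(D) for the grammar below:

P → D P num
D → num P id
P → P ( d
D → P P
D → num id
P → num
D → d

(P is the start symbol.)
FIRST sets of the other non-terminals involved (by the same procedure, iterated to a fixed point):
  FIRST(P) = { 'd', 'num' }

From D → num P id:
  - num is a terminal: add 'num' and stop
From D → P P:
  - P is a non-terminal: add FIRST(P) \ {ε} = { 'd', 'num' }
    P is not nullable, so stop
From D → num id:
  - num is a terminal: add 'num' and stop
From D → d:
  - d is a terminal: add 'd' and stop

Collecting: FIRST(D) = { 'd', 'num' }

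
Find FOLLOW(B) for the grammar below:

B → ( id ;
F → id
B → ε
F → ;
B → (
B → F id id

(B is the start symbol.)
{ $ }

To compute FOLLOW(B), find every occurrence of B on a right-hand side N → α B β: add FIRST(β) \ {ε}, and if β is empty or nullable also add FOLLOW(N). Iterate to a fixed point.

B is the start symbol, so $ ∈ FOLLOW(B).
B does not occur on any right-hand side.

Taking the union: FOLLOW(B) = { $ }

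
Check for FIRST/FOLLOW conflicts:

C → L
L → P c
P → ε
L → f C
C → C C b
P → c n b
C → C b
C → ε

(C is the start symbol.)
Nullable non-terminals: C, P.
FIRST sets used below: FIRST(L) = { 'c', 'f' }, FIRST(C) = { 'b', 'c', 'f', ε }

C: nullable alternative(s) C → ε; FOLLOW(C) = { $, 'b', 'c', 'f' }
  C → L: FIRST \ {ε} = { 'c', 'f' } — overlaps FOLLOW(C) on { 'c', 'f' }: CONFLICT
  C → C C b: FIRST \ {ε} = { 'b', 'c', 'f' } — overlaps FOLLOW(C) on { 'b', 'c', 'f' }: CONFLICT
  C → C b: FIRST \ {ε} = { 'b', 'c', 'f' } — overlaps FOLLOW(C) on { 'b', 'c', 'f' }: CONFLICT
  C → ε: FIRST \ {ε} = { } — this is the only nullable alternative, skip

P: nullable alternative(s) P → ε; FOLLOW(P) = { 'c' }
  P → ε: FIRST \ {ε} = { } — this is the only nullable alternative, skip
  P → c n b: FIRST \ {ε} = { 'c' } — overlaps FOLLOW(P) on { 'c' }: CONFLICT

L has no nullable alternative, so no FIRST/FOLLOW check is needed there.

So the grammar has 4 FIRST/FOLLOW conflicts (marked CONFLICT above).

Answer: Yes. C → L with FOLLOW(C) on { 'c', 'f' }; C → C C b with FOLLOW(C) on { 'b', 'c', 'f' }; C → C b with FOLLOW(C) on { 'b', 'c', 'f' }; P → c n b with FOLLOW(P) on { 'c' }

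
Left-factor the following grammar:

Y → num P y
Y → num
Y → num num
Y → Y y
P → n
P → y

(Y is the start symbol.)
Left-factoring transforms A → αβ₁ | αβ₂ into A → αA' and A' → β₁ | β₂
(α is the longest common prefix among the alternatives). Repeat until
no nonterminal has two alternatives with a common prefix.

Round 1: Y has alternatives sharing prefix 'num'. Introduce Y': Y → num Y'
  Add: Y' → P y
  Add: Y' → ε
  Add: Y' → num

No remaining common prefixes — done.

Resulting grammar:
Y → num Y'
Y' → P y
Y' → ε
Y' → num
Y → Y y
P → n
P → y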